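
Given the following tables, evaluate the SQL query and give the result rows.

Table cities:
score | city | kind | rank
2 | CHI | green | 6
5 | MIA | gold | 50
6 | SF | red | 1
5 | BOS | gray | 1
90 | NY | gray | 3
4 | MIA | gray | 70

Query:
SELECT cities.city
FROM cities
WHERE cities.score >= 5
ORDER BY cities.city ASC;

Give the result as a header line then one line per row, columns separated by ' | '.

== RESULT ==
cities.city
BOS
MIA
NY
SF

Derivation:
After WHERE (4 rows):
cities.score | cities.city | cities.kind | cities.rank
5 | MIA | gold | 50
6 | SF | red | 1
5 | BOS | gray | 1
90 | NY | gray | 3
After SELECT (4 rows):
cities.city
MIA
SF
BOS
NY
After ORDER BY (4 rows):
cities.city
BOS
MIA
NY
SF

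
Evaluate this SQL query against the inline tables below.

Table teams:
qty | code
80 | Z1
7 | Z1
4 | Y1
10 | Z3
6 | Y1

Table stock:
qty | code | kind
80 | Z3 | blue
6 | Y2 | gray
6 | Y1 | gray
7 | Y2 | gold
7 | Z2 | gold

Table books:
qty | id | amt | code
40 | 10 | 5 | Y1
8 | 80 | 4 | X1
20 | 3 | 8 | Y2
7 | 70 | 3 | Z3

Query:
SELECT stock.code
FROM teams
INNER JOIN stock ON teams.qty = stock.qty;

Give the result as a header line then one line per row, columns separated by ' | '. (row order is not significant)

After JOIN stock (5 rows):
teams.qty | teams.code | stock.qty | stock.code | stock.kind
80 | Z1 | 80 | Z3 | blue
7 | Z1 | 7 | Y2 | gold
7 | Z1 | 7 | Z2 | gold
6 | Y1 | 6 | Y2 | gray
6 | Y1 | 6 | Y1 | gray
After SELECT (5 rows):
stock.code
Z3
Y2
Z2
Y2
Y1

== RESULT ==
stock.code
Z3
Y2
Z2
Y2
Y1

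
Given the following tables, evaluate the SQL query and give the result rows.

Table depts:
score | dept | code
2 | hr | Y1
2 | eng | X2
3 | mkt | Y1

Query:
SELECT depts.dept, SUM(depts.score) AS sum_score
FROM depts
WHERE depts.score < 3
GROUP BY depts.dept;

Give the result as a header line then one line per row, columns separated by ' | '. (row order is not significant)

== RESULT ==
depts.dept | sum_score
hr | 2
eng | 2

Derivation:
After WHERE (2 rows):
depts.score | depts.dept | depts.code
2 | hr | Y1
2 | eng | X2
After GROUP BY (2 rows):
depts.dept | sum_score
hr | 2
eng | 2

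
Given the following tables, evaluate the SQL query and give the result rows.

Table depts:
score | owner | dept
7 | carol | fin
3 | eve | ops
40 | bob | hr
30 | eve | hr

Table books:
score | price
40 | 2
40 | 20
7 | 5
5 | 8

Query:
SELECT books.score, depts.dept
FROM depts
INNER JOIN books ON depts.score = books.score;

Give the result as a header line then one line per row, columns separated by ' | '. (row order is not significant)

After JOIN books (3 rows):
depts.score | depts.owner | depts.dept | books.score | books.price
7 | carol | fin | 7 | 5
40 | bob | hr | 40 | 2
40 | bob | hr | 40 | 20
After SELECT (3 rows):
books.score | depts.dept
7 | fin
40 | hr
40 | hr

== RESULT ==
books.score | depts.dept
7 | fin
40 | hr
40 | hr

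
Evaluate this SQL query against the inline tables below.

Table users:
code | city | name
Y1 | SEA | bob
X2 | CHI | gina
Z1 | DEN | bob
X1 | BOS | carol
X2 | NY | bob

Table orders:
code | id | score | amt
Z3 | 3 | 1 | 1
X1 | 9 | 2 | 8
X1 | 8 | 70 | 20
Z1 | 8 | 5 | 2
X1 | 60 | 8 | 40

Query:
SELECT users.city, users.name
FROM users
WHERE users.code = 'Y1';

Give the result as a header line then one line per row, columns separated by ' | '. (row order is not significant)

== RESULT ==
users.city | users.name
SEA | bob

Derivation:
After WHERE (1 rows):
users.code | users.city | users.name
Y1 | SEA | bob
After SELECT (1 rows):
users.city | users.name
SEA | bob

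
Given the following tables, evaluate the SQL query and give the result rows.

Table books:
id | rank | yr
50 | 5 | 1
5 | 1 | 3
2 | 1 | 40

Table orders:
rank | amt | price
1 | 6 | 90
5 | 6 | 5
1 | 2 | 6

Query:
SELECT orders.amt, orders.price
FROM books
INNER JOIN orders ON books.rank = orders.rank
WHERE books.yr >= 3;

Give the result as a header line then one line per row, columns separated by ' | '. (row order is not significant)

== RESULT ==
orders.amt | orders.price
6 | 90
2 | 6
6 | 90
2 | 6

Derivation:
After JOIN orders (5 rows):
books.id | books.rank | books.yr | orders.rank | orders.amt | orders.price
50 | 5 | 1 | 5 | 6 | 5
5 | 1 | 3 | 1 | 6 | 90
5 | 1 | 3 | 1 | 2 | 6
2 | 1 | 40 | 1 | 6 | 90
2 | 1 | 40 | 1 | 2 | 6
After WHERE (4 rows):
books.id | books.rank | books.yr | orders.rank | orders.amt | orders.price
5 | 1 | 3 | 1 | 6 | 90
5 | 1 | 3 | 1 | 2 | 6
2 | 1 | 40 | 1 | 6 | 90
2 | 1 | 40 | 1 | 2 | 6
After SELECT (4 rows):
orders.amt | orders.price
6 | 90
2 | 6
6 | 90
2 | 6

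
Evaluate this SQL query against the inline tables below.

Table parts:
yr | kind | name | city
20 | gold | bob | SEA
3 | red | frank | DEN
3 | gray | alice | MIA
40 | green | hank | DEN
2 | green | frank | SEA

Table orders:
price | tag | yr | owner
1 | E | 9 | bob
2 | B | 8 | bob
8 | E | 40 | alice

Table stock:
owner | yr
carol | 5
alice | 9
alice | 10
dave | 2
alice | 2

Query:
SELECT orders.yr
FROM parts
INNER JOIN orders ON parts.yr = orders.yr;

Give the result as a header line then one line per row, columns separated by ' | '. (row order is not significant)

After JOIN orders (1 rows):
parts.yr | parts.kind | parts.name | parts.city | orders.price | orders.tag | orders.yr | orders.owner
40 | green | hank | DEN | 8 | E | 40 | alice
After SELECT (1 rows):
orders.yr
40

== RESULT ==
orders.yr
40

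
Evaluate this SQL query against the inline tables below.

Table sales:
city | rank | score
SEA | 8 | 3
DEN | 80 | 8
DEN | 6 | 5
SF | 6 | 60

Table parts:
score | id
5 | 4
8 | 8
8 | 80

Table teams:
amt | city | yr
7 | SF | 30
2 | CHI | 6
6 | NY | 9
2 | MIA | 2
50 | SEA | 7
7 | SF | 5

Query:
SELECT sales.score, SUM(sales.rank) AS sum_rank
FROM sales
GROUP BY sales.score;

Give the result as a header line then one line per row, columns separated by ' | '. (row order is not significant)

After GROUP BY (4 rows):
sales.score | sum_rank
3 | 8
8 | 80
5 | 6
60 | 6

== RESULT ==
sales.score | sum_rank
3 | 8
8 | 80
5 | 6
60 | 6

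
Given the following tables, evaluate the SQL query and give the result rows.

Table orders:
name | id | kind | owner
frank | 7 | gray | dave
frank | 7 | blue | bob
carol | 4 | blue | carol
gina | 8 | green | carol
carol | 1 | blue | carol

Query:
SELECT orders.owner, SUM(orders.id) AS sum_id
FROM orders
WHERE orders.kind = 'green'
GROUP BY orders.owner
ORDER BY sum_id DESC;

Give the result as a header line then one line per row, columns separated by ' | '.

After WHERE (1 rows):
orders.name | orders.id | orders.kind | orders.owner
gina | 8 | green | carol
After GROUP BY (1 rows):
orders.owner | sum_id
carol | 8
After ORDER BY (1 rows):
orders.owner | sum_id
carol | 8

== RESULT ==
orders.owner | sum_id
carol | 8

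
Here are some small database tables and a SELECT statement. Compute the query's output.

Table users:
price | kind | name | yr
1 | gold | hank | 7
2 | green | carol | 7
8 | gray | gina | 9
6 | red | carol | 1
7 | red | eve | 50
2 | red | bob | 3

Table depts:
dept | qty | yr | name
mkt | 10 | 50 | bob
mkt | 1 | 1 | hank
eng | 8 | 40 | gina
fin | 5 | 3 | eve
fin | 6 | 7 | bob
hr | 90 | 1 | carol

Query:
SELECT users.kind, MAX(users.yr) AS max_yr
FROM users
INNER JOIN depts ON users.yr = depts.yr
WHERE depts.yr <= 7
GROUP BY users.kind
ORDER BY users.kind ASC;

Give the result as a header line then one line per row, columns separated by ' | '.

== RESULT ==
users.kind | max_yr
gold | 7
green | 7
red | 3

Derivation:
After JOIN depts (6 rows):
users.price | users.kind | users.name | users.yr | depts.dept | depts.qty | depts.yr | depts.name
1 | gold | hank | 7 | fin | 6 | 7 | bob
2 | green | carol | 7 | fin | 6 | 7 | bob
6 | red | carol | 1 | mkt | 1 | 1 | hank
6 | red | carol | 1 | hr | 90 | 1 | carol
7 | red | eve | 50 | mkt | 10 | 50 | bob
2 | red | bob | 3 | fin | 5 | 3 | eve
After WHERE (5 rows):
users.price | users.kind | users.name | users.yr | depts.dept | depts.qty | depts.yr | depts.name
1 | gold | hank | 7 | fin | 6 | 7 | bob
2 | green | carol | 7 | fin | 6 | 7 | bob
6 | red | carol | 1 | mkt | 1 | 1 | hank
6 | red | carol | 1 | hr | 90 | 1 | carol
2 | red | bob | 3 | fin | 5 | 3 | eve
After GROUP BY (3 rows):
users.kind | max_yr
gold | 7
green | 7
red | 3
After ORDER BY (3 rows):
users.kind | max_yr
gold | 7
green | 7
red | 3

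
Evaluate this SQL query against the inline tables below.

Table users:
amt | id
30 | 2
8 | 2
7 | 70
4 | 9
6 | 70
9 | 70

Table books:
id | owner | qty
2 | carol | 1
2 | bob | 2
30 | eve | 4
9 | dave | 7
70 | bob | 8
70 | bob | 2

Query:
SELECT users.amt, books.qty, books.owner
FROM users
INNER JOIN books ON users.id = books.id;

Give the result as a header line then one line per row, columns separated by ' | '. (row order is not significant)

== RESULT ==
users.amt | books.qty | books.owner
30 | 1 | carol
30 | 2 | bob
8 | 1 | carol
8 | 2 | bob
7 | 8 | bob
7 | 2 | bob
4 | 7 | dave
6 | 8 | bob
6 | 2 | bob
9 | 8 | bob
9 | 2 | bob

Derivation:
After JOIN books (11 rows):
users.amt | users.id | books.id | books.owner | books.qty
30 | 2 | 2 | carol | 1
30 | 2 | 2 | bob | 2
8 | 2 | 2 | carol | 1
8 | 2 | 2 | bob | 2
7 | 70 | 70 | bob | 8
7 | 70 | 70 | bob | 2
4 | 9 | 9 | dave | 7
6 | 70 | 70 | bob | 8
6 | 70 | 70 | bob | 2
9 | 70 | 70 | bob | 8
9 | 70 | 70 | bob | 2
After SELECT (11 rows):
users.amt | books.qty | books.owner
30 | 1 | carol
30 | 2 | bob
8 | 1 | carol
8 | 2 | bob
7 | 8 | bob
7 | 2 | bob
4 | 7 | dave
6 | 8 | bob
6 | 2 | bob
9 | 8 | bob
9 | 2 | bob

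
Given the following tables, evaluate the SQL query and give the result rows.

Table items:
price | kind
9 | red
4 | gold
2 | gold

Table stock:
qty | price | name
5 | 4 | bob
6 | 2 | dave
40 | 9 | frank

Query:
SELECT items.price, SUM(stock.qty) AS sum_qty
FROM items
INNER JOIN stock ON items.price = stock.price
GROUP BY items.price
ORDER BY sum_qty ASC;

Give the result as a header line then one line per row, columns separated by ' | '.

== RESULT ==
items.price | sum_qty
4 | 5
2 | 6
9 | 40

Derivation:
After JOIN stock (3 rows):
items.price | items.kind | stock.qty | stock.price | stock.name
9 | red | 40 | 9 | frank
4 | gold | 5 | 4 | bob
2 | gold | 6 | 2 | dave
After GROUP BY (3 rows):
items.price | sum_qty
9 | 40
4 | 5
2 | 6
After ORDER BY (3 rows):
items.price | sum_qty
4 | 5
2 | 6
9 | 40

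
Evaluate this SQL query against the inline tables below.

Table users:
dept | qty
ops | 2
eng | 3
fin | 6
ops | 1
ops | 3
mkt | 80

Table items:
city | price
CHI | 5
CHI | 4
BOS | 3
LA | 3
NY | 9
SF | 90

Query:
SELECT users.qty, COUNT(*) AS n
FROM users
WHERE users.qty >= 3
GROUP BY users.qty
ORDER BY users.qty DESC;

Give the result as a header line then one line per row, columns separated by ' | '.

== RESULT ==
users.qty | n
80 | 1
6 | 1
3 | 2

Derivation:
After WHERE (4 rows):
users.dept | users.qty
eng | 3
fin | 6
ops | 3
mkt | 80
After GROUP BY (3 rows):
users.qty | n
3 | 2
6 | 1
80 | 1
After ORDER BY (3 rows):
users.qty | n
80 | 1
6 | 1
3 | 2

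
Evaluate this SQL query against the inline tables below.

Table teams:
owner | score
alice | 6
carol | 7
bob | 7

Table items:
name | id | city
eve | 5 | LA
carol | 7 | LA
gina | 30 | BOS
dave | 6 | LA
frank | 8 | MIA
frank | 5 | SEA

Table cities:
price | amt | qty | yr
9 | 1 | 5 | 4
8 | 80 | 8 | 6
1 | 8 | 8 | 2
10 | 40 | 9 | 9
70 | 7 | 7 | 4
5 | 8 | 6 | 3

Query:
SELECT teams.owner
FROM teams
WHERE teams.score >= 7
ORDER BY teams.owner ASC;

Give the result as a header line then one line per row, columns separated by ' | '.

After WHERE (2 rows):
teams.owner | teams.score
carol | 7
bob | 7
After SELECT (2 rows):
teams.owner
carol
bob
After ORDER BY (2 rows):
teams.owner
bob
carol

== RESULT ==
teams.owner
bob
carol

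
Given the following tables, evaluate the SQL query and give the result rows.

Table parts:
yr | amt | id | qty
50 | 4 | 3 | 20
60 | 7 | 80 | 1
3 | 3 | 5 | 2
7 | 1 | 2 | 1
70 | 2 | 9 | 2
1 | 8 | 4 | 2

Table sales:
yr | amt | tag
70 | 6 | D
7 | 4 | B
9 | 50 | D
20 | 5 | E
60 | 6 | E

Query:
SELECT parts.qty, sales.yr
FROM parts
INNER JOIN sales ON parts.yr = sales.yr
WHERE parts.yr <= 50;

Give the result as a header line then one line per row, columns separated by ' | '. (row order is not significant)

== RESULT ==
parts.qty | sales.yr
1 | 7

Derivation:
After JOIN sales (3 rows):
parts.yr | parts.amt | parts.id | parts.qty | sales.yr | sales.amt | sales.tag
60 | 7 | 80 | 1 | 60 | 6 | E
7 | 1 | 2 | 1 | 7 | 4 | B
70 | 2 | 9 | 2 | 70 | 6 | D
After WHERE (1 rows):
parts.yr | parts.amt | parts.id | parts.qty | sales.yr | sales.amt | sales.tag
7 | 1 | 2 | 1 | 7 | 4 | B
After SELECT (1 rows):
parts.qty | sales.yr
1 | 7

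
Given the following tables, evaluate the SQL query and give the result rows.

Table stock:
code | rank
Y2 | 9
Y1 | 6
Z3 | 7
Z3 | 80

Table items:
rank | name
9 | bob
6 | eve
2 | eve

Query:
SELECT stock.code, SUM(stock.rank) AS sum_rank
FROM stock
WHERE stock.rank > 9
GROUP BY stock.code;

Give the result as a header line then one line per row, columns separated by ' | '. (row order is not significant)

== RESULT ==
stock.code | sum_rank
Z3 | 80

Derivation:
After WHERE (1 rows):
stock.code | stock.rank
Z3 | 80
After GROUP BY (1 rows):
stock.code | sum_rank
Z3 | 80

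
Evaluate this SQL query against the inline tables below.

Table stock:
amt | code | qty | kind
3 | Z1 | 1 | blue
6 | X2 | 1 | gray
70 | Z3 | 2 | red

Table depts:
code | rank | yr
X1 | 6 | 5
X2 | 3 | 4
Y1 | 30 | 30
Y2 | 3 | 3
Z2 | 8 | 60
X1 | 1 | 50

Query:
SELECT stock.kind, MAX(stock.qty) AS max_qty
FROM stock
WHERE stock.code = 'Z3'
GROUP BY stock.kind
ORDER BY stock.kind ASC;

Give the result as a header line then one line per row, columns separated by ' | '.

After WHERE (1 rows):
stock.amt | stock.code | stock.qty | stock.kind
70 | Z3 | 2 | red
After GROUP BY (1 rows):
stock.kind | max_qty
red | 2
After ORDER BY (1 rows):
stock.kind | max_qty
red | 2

== RESULT ==
stock.kind | max_qty
red | 2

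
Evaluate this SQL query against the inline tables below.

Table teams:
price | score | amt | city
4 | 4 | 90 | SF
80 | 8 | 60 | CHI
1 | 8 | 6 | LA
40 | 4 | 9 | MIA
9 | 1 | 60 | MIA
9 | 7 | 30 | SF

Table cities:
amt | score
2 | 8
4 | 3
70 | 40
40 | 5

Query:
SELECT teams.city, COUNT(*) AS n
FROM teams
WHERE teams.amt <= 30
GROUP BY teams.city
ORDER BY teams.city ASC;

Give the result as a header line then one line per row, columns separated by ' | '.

After WHERE (3 rows):
teams.price | teams.score | teams.amt | teams.city
1 | 8 | 6 | LA
40 | 4 | 9 | MIA
9 | 7 | 30 | SF
After GROUP BY (3 rows):
teams.city | n
LA | 1
MIA | 1
SF | 1
After ORDER BY (3 rows):
teams.city | n
LA | 1
MIA | 1
SF | 1

== RESULT ==
teams.city | n
LA | 1
MIA | 1
SF | 1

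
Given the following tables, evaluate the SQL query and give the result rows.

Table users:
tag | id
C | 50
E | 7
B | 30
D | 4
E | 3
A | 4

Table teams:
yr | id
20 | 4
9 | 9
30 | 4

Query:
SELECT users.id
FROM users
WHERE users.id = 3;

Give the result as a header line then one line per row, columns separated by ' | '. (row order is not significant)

== RESULT ==
users.id
3

Derivation:
After WHERE (1 rows):
users.tag | users.id
E | 3
After SELECT (1 rows):
users.id
3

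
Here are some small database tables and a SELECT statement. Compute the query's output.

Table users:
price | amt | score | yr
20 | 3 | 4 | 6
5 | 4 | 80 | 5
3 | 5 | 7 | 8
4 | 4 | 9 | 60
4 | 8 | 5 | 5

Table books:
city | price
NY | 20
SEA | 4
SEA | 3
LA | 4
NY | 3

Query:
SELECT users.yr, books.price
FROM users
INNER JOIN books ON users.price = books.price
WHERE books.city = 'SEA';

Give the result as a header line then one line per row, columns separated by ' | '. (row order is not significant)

After JOIN books (7 rows):
users.price | users.amt | users.score | users.yr | books.city | books.price
20 | 3 | 4 | 6 | NY | 20
3 | 5 | 7 | 8 | SEA | 3
3 | 5 | 7 | 8 | NY | 3
4 | 4 | 9 | 60 | SEA | 4
4 | 4 | 9 | 60 | LA | 4
4 | 8 | 5 | 5 | SEA | 4
4 | 8 | 5 | 5 | LA | 4
After WHERE (3 rows):
users.price | users.amt | users.score | users.yr | books.city | books.price
3 | 5 | 7 | 8 | SEA | 3
4 | 4 | 9 | 60 | SEA | 4
4 | 8 | 5 | 5 | SEA | 4
After SELECT (3 rows):
users.yr | books.price
8 | 3
60 | 4
5 | 4

== RESULT ==
users.yr | books.price
8 | 3
60 | 4
5 | 4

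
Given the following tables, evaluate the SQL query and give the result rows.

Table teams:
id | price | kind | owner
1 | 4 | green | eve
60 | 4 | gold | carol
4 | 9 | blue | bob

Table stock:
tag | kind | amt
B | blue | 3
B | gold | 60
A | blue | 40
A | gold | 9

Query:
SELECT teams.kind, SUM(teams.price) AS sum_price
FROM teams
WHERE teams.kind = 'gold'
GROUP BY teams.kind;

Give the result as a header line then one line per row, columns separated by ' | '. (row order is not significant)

After WHERE (1 rows):
teams.id | teams.price | teams.kind | teams.owner
60 | 4 | gold | carol
After GROUP BY (1 rows):
teams.kind | sum_price
gold | 4

== RESULT ==
teams.kind | sum_price
gold | 4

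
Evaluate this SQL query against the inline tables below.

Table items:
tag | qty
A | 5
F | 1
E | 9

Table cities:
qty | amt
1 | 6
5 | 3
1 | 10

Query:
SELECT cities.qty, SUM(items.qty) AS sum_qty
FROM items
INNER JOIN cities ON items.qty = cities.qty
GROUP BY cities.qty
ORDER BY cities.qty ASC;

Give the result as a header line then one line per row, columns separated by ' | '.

== RESULT ==
cities.qty | sum_qty
1 | 2
5 | 5

Derivation:
After JOIN cities (3 rows):
items.tag | items.qty | cities.qty | cities.amt
A | 5 | 5 | 3
F | 1 | 1 | 6
F | 1 | 1 | 10
After GROUP BY (2 rows):
cities.qty | sum_qty
5 | 5
1 | 2
After ORDER BY (2 rows):
cities.qty | sum_qty
1 | 2
5 | 5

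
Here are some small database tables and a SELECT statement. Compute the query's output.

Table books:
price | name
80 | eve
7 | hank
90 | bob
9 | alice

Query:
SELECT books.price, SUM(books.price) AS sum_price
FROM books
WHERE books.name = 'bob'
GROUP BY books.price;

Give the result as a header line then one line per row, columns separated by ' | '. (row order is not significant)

== RESULT ==
books.price | sum_price
90 | 90

Derivation:
After WHERE (1 rows):
books.price | books.name
90 | bob
After GROUP BY (1 rows):
books.price | sum_price
90 | 90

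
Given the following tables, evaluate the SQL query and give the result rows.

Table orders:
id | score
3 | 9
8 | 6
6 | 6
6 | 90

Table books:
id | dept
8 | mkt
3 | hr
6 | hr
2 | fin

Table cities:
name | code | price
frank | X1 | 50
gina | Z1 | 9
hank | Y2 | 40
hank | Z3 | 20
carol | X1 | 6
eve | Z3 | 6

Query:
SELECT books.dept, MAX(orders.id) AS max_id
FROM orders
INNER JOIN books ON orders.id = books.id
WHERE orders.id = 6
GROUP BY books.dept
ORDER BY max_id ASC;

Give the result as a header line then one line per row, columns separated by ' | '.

== RESULT ==
books.dept | max_id
hr | 6

Derivation:
After JOIN books (4 rows):
orders.id | orders.score | books.id | books.dept
3 | 9 | 3 | hr
8 | 6 | 8 | mkt
6 | 6 | 6 | hr
6 | 90 | 6 | hr
After WHERE (2 rows):
orders.id | orders.score | books.id | books.dept
6 | 6 | 6 | hr
6 | 90 | 6 | hr
After GROUP BY (1 rows):
books.dept | max_id
hr | 6
After ORDER BY (1 rows):
books.dept | max_id
hr | 6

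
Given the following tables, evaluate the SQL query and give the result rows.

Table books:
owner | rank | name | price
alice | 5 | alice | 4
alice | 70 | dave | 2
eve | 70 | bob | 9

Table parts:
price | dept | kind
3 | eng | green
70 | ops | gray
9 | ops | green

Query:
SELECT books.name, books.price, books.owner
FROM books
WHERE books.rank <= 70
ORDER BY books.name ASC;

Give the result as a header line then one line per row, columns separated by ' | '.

== RESULT ==
books.name | books.price | books.owner
alice | 4 | alice
bob | 9 | eve
dave | 2 | alice

Derivation:
After WHERE (3 rows):
books.owner | books.rank | books.name | books.price
alice | 5 | alice | 4
alice | 70 | dave | 2
eve | 70 | bob | 9
After SELECT (3 rows):
books.name | books.price | books.owner
alice | 4 | alice
dave | 2 | alice
bob | 9 | eve
After ORDER BY (3 rows):
books.name | books.price | books.owner
alice | 4 | alice
bob | 9 | eve
dave | 2 | alice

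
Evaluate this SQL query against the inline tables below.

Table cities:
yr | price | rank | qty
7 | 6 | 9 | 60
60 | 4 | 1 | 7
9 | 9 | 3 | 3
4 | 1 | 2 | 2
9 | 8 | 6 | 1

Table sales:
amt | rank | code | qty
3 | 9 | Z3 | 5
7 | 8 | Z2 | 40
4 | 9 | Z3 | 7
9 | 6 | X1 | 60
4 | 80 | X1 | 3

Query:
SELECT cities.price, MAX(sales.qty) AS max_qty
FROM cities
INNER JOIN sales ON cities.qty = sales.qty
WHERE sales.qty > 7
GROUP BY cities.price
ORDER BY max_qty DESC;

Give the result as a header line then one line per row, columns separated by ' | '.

== RESULT ==
cities.price | max_qty
6 | 60

Derivation:
After JOIN sales (3 rows):
cities.yr | cities.price | cities.rank | cities.qty | sales.amt | sales.rank | sales.code | sales.qty
7 | 6 | 9 | 60 | 9 | 6 | X1 | 60
60 | 4 | 1 | 7 | 4 | 9 | Z3 | 7
9 | 9 | 3 | 3 | 4 | 80 | X1 | 3
After WHERE (1 rows):
cities.yr | cities.price | cities.rank | cities.qty | sales.amt | sales.rank | sales.code | sales.qty
7 | 6 | 9 | 60 | 9 | 6 | X1 | 60
After GROUP BY (1 rows):
cities.price | max_qty
6 | 60
After ORDER BY (1 rows):
cities.price | max_qty
6 | 60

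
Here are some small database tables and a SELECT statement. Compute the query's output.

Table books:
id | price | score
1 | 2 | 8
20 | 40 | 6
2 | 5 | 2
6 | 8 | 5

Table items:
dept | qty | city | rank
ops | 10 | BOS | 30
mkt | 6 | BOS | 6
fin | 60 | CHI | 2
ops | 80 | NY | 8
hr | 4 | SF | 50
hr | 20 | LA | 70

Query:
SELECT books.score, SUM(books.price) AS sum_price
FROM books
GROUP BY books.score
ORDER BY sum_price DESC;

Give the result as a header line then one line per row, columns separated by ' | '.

== RESULT ==
books.score | sum_price
6 | 40
5 | 8
2 | 5
8 | 2

Derivation:
After GROUP BY (4 rows):
books.score | sum_price
8 | 2
6 | 40
2 | 5
5 | 8
After ORDER BY (4 rows):
books.score | sum_price
6 | 40
5 | 8
2 | 5
8 | 2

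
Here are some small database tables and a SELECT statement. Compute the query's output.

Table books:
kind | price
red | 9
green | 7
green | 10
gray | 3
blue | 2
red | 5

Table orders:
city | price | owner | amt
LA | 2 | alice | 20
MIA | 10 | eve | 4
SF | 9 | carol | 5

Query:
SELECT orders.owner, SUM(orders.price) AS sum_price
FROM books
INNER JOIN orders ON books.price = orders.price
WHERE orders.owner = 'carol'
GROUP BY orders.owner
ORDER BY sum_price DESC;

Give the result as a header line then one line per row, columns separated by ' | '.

== RESULT ==
orders.owner | sum_price
carol | 9

Derivation:
After JOIN orders (3 rows):
books.kind | books.price | orders.city | orders.price | orders.owner | orders.amt
red | 9 | SF | 9 | carol | 5
green | 10 | MIA | 10 | eve | 4
blue | 2 | LA | 2 | alice | 20
After WHERE (1 rows):
books.kind | books.price | orders.city | orders.price | orders.owner | orders.amt
red | 9 | SF | 9 | carol | 5
After GROUP BY (1 rows):
orders.owner | sum_price
carol | 9
After ORDER BY (1 rows):
orders.owner | sum_price
carol | 9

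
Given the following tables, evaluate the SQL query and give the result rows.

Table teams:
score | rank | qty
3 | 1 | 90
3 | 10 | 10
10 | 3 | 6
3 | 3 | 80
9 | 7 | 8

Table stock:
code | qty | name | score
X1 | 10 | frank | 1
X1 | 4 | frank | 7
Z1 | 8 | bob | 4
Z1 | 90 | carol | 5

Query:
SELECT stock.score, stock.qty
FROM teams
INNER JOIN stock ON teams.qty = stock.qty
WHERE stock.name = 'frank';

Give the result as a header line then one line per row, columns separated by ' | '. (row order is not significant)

== RESULT ==
stock.score | stock.qty
1 | 10

Derivation:
After JOIN stock (3 rows):
teams.score | teams.rank | teams.qty | stock.code | stock.qty | stock.name | stock.score
3 | 1 | 90 | Z1 | 90 | carol | 5
3 | 10 | 10 | X1 | 10 | frank | 1
9 | 7 | 8 | Z1 | 8 | bob | 4
After WHERE (1 rows):
teams.score | teams.rank | teams.qty | stock.code | stock.qty | stock.name | stock.score
3 | 10 | 10 | X1 | 10 | frank | 1
After SELECT (1 rows):
stock.score | stock.qty
1 | 10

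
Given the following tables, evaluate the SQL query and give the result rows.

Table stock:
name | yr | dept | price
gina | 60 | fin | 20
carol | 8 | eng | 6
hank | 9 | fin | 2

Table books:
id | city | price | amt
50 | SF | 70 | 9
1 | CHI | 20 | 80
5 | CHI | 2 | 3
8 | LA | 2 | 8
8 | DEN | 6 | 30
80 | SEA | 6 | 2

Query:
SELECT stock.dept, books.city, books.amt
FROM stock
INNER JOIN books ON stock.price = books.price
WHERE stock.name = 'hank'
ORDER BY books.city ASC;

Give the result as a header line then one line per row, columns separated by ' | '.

== RESULT ==
stock.dept | books.city | books.amt
fin | CHI | 3
fin | LA | 8

Derivation:
After JOIN books (5 rows):
stock.name | stock.yr | stock.dept | stock.price | books.id | books.city | books.price | books.amt
gina | 60 | fin | 20 | 1 | CHI | 20 | 80
carol | 8 | eng | 6 | 8 | DEN | 6 | 30
carol | 8 | eng | 6 | 80 | SEA | 6 | 2
hank | 9 | fin | 2 | 5 | CHI | 2 | 3
hank | 9 | fin | 2 | 8 | LA | 2 | 8
After WHERE (2 rows):
stock.name | stock.yr | stock.dept | stock.price | books.id | books.city | books.price | books.amt
hank | 9 | fin | 2 | 5 | CHI | 2 | 3
hank | 9 | fin | 2 | 8 | LA | 2 | 8
After SELECT (2 rows):
stock.dept | books.city | books.amt
fin | CHI | 3
fin | LA | 8
After ORDER BY (2 rows):
stock.dept | books.city | books.amt
fin | CHI | 3
fin | LA | 8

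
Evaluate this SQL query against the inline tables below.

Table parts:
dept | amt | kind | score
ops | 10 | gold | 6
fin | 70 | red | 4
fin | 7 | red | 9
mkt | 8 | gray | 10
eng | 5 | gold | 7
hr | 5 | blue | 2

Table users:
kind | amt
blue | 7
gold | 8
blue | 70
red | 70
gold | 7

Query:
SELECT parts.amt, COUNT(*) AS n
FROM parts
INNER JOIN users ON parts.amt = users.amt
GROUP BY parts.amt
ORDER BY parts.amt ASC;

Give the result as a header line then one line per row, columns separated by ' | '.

After JOIN users (5 rows):
parts.dept | parts.amt | parts.kind | parts.score | users.kind | users.amt
fin | 70 | red | 4 | blue | 70
fin | 70 | red | 4 | red | 70
fin | 7 | red | 9 | blue | 7
fin | 7 | red | 9 | gold | 7
mkt | 8 | gray | 10 | gold | 8
After GROUP BY (3 rows):
parts.amt | n
70 | 2
7 | 2
8 | 1
After ORDER BY (3 rows):
parts.amt | n
7 | 2
8 | 1
70 | 2

== RESULT ==
parts.amt | n
7 | 2
8 | 1
70 | 2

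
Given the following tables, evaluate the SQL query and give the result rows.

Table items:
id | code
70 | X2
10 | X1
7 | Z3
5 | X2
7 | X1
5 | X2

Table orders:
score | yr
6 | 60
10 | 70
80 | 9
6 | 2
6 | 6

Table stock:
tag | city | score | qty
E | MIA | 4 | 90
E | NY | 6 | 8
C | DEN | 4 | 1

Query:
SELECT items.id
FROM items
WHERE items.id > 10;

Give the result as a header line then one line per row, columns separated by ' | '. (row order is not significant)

== RESULT ==
items.id
70

Derivation:
After WHERE (1 rows):
items.id | items.code
70 | X2
After SELECT (1 rows):
items.id
70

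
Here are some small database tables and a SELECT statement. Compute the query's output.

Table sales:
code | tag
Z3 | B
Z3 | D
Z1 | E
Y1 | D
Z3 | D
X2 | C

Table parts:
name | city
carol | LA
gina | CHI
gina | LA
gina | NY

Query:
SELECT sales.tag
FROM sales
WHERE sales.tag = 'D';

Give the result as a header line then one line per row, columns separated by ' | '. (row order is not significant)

After WHERE (3 rows):
sales.code | sales.tag
Z3 | D
Y1 | D
Z3 | D
After SELECT (3 rows):
sales.tag
D
D
D

== RESULT ==
sales.tag
D
D
D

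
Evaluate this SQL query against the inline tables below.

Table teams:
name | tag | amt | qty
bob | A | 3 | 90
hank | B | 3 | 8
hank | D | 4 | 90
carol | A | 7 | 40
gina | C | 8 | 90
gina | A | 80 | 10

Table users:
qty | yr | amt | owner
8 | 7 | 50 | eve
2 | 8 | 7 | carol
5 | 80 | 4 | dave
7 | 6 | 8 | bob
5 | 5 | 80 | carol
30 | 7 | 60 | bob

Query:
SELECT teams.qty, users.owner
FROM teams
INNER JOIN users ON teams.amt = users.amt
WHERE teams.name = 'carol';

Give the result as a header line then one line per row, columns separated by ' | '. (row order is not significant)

== RESULT ==
teams.qty | users.owner
40 | carol

Derivation:
After JOIN users (4 rows):
teams.name | teams.tag | teams.amt | teams.qty | users.qty | users.yr | users.amt | users.owner
hank | D | 4 | 90 | 5 | 80 | 4 | dave
carol | A | 7 | 40 | 2 | 8 | 7 | carol
gina | C | 8 | 90 | 7 | 6 | 8 | bob
gina | A | 80 | 10 | 5 | 5 | 80 | carol
After WHERE (1 rows):
teams.name | teams.tag | teams.amt | teams.qty | users.qty | users.yr | users.amt | users.owner
carol | A | 7 | 40 | 2 | 8 | 7 | carol
After SELECT (1 rows):
teams.qty | users.owner
40 | carol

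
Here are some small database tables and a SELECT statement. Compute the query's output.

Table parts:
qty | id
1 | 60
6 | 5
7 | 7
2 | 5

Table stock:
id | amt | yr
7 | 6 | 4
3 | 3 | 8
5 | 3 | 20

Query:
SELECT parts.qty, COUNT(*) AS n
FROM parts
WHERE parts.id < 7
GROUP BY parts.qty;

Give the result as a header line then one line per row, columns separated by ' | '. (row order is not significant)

After WHERE (2 rows):
parts.qty | parts.id
6 | 5
2 | 5
After GROUP BY (2 rows):
parts.qty | n
6 | 1
2 | 1

== RESULT ==
parts.qty | n
6 | 1
2 | 1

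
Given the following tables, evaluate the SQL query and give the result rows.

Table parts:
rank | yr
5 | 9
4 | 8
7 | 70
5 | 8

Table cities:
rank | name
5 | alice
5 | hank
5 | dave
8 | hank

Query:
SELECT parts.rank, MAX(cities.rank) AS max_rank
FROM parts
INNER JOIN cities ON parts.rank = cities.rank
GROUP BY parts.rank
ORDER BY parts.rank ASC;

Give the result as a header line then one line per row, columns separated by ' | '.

After JOIN cities (6 rows):
parts.rank | parts.yr | cities.rank | cities.name
5 | 9 | 5 | alice
5 | 9 | 5 | hank
5 | 9 | 5 | dave
5 | 8 | 5 | alice
5 | 8 | 5 | hank
5 | 8 | 5 | dave
After GROUP BY (1 rows):
parts.rank | max_rank
5 | 5
After ORDER BY (1 rows):
parts.rank | max_rank
5 | 5

== RESULT ==
parts.rank | max_rank
5 | 5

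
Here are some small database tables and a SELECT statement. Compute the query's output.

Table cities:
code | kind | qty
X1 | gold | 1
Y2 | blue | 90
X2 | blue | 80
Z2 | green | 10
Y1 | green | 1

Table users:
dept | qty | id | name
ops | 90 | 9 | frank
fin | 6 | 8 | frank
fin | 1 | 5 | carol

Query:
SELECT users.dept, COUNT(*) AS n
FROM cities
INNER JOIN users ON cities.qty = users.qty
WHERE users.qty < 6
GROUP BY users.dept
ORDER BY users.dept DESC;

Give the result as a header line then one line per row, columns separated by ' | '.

After JOIN users (3 rows):
cities.code | cities.kind | cities.qty | users.dept | users.qty | users.id | users.name
X1 | gold | 1 | fin | 1 | 5 | carol
Y2 | blue | 90 | ops | 90 | 9 | frank
Y1 | green | 1 | fin | 1 | 5 | carol
After WHERE (2 rows):
cities.code | cities.kind | cities.qty | users.dept | users.qty | users.id | users.name
X1 | gold | 1 | fin | 1 | 5 | carol
Y1 | green | 1 | fin | 1 | 5 | carol
After GROUP BY (1 rows):
users.dept | n
fin | 2
After ORDER BY (1 rows):
users.dept | n
fin | 2

== RESULT ==
users.dept | n
fin | 2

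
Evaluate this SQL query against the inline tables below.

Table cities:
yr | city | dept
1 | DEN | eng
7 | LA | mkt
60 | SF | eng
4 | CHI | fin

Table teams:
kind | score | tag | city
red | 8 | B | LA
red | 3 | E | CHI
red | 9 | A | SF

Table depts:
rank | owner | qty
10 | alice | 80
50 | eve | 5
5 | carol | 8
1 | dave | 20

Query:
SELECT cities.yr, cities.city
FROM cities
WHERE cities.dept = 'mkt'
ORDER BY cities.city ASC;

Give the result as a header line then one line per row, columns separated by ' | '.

After WHERE (1 rows):
cities.yr | cities.city | cities.dept
7 | LA | mkt
After SELECT (1 rows):
cities.yr | cities.city
7 | LA
After ORDER BY (1 rows):
cities.yr | cities.city
7 | LA

== RESULT ==
cities.yr | cities.city
7 | LA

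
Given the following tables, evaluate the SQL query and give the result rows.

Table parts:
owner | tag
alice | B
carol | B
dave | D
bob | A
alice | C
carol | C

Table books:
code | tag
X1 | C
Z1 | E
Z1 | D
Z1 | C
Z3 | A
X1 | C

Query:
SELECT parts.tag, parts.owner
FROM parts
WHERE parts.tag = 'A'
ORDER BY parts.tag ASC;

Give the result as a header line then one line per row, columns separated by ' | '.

After WHERE (1 rows):
parts.owner | parts.tag
bob | A
After SELECT (1 rows):
parts.tag | parts.owner
A | bob
After ORDER BY (1 rows):
parts.tag | parts.owner
A | bob

== RESULT ==
parts.tag | parts.owner
A | bob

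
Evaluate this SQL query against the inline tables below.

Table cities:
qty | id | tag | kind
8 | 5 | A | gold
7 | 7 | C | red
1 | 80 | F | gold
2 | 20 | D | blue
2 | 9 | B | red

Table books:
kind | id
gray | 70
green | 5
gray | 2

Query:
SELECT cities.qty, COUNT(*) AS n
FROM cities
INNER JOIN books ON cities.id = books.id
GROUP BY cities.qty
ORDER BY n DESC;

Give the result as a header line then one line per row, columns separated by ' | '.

== RESULT ==
cities.qty | n
8 | 1

Derivation:
After JOIN books (1 rows):
cities.qty | cities.id | cities.tag | cities.kind | books.kind | books.id
8 | 5 | A | gold | green | 5
After GROUP BY (1 rows):
cities.qty | n
8 | 1
After ORDER BY (1 rows):
cities.qty | n
8 | 1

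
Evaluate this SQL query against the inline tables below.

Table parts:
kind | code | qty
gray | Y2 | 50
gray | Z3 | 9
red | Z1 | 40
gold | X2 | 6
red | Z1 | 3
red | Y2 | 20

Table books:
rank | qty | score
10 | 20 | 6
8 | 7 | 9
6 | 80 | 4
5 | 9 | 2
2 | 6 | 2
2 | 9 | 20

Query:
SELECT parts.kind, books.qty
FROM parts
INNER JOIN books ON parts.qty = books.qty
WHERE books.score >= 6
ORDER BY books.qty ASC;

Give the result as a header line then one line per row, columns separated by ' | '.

After JOIN books (4 rows):
parts.kind | parts.code | parts.qty | books.rank | books.qty | books.score
gray | Z3 | 9 | 5 | 9 | 2
gray | Z3 | 9 | 2 | 9 | 20
gold | X2 | 6 | 2 | 6 | 2
red | Y2 | 20 | 10 | 20 | 6
After WHERE (2 rows):
parts.kind | parts.code | parts.qty | books.rank | books.qty | books.score
gray | Z3 | 9 | 2 | 9 | 20
red | Y2 | 20 | 10 | 20 | 6
After SELECT (2 rows):
parts.kind | books.qty
gray | 9
red | 20
After ORDER BY (2 rows):
parts.kind | books.qty
gray | 9
red | 20

== RESULT ==
parts.kind | books.qty
gray | 9
red | 20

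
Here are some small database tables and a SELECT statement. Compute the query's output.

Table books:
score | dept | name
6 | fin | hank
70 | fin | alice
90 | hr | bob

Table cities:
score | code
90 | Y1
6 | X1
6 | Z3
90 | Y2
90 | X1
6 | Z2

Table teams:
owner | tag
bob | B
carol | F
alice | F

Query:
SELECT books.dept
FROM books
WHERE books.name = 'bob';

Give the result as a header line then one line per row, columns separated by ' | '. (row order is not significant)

== RESULT ==
books.dept
hr

Derivation:
After WHERE (1 rows):
books.score | books.dept | books.name
90 | hr | bob
After SELECT (1 rows):
books.dept
hr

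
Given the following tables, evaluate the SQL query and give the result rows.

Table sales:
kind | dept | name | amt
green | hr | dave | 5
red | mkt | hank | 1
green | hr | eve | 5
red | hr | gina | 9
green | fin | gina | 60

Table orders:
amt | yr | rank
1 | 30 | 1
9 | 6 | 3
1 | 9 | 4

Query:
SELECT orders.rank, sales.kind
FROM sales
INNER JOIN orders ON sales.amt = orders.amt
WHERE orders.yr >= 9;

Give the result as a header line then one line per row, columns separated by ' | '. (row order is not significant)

== RESULT ==
orders.rank | sales.kind
1 | red
4 | red

Derivation:
After JOIN orders (3 rows):
sales.kind | sales.dept | sales.name | sales.amt | orders.amt | orders.yr | orders.rank
red | mkt | hank | 1 | 1 | 30 | 1
red | mkt | hank | 1 | 1 | 9 | 4
red | hr | gina | 9 | 9 | 6 | 3
After WHERE (2 rows):
sales.kind | sales.dept | sales.name | sales.amt | orders.amt | orders.yr | orders.rank
red | mkt | hank | 1 | 1 | 30 | 1
red | mkt | hank | 1 | 1 | 9 | 4
After SELECT (2 rows):
orders.rank | sales.kind
1 | red
4 | red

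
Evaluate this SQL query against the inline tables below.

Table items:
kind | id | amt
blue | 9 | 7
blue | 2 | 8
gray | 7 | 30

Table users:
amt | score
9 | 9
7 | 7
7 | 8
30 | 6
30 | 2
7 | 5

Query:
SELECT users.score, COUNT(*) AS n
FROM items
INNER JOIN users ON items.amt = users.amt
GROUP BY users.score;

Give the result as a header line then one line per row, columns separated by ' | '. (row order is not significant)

== RESULT ==
users.score | n
7 | 1
8 | 1
5 | 1
6 | 1
2 | 1

Derivation:
After JOIN users (5 rows):
items.kind | items.id | items.amt | users.amt | users.score
blue | 9 | 7 | 7 | 7
blue | 9 | 7 | 7 | 8
blue | 9 | 7 | 7 | 5
gray | 7 | 30 | 30 | 6
gray | 7 | 30 | 30 | 2
After GROUP BY (5 rows):
users.score | n
7 | 1
8 | 1
5 | 1
6 | 1
2 | 1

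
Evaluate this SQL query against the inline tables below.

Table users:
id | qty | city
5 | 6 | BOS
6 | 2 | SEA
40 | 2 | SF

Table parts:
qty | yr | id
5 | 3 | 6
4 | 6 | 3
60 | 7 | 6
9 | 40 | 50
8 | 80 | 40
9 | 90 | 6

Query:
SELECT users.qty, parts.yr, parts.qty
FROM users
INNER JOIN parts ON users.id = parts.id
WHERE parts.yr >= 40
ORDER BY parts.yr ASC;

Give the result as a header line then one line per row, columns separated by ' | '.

== RESULT ==
users.qty | parts.yr | parts.qty
2 | 80 | 8
2 | 90 | 9

Derivation:
After JOIN parts (4 rows):
users.id | users.qty | users.city | parts.qty | parts.yr | parts.id
6 | 2 | SEA | 5 | 3 | 6
6 | 2 | SEA | 60 | 7 | 6
6 | 2 | SEA | 9 | 90 | 6
40 | 2 | SF | 8 | 80 | 40
After WHERE (2 rows):
users.id | users.qty | users.city | parts.qty | parts.yr | parts.id
6 | 2 | SEA | 9 | 90 | 6
40 | 2 | SF | 8 | 80 | 40
After SELECT (2 rows):
users.qty | parts.yr | parts.qty
2 | 90 | 9
2 | 80 | 8
After ORDER BY (2 rows):
users.qty | parts.yr | parts.qty
2 | 80 | 8
2 | 90 | 9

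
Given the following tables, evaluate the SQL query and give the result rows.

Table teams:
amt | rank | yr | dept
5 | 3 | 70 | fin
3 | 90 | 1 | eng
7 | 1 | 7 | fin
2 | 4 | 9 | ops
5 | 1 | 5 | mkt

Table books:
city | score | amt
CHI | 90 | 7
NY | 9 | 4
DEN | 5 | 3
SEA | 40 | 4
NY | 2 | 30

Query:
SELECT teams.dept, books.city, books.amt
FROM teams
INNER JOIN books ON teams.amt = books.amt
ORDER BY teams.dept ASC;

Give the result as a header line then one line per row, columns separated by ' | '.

After JOIN books (2 rows):
teams.amt | teams.rank | teams.yr | teams.dept | books.city | books.score | books.amt
3 | 90 | 1 | eng | DEN | 5 | 3
7 | 1 | 7 | fin | CHI | 90 | 7
After SELECT (2 rows):
teams.dept | books.city | books.amt
eng | DEN | 3
fin | CHI | 7
After ORDER BY (2 rows):
teams.dept | books.city | books.amt
eng | DEN | 3
fin | CHI | 7

== RESULT ==
teams.dept | books.city | books.amt
eng | DEN | 3
fin | CHI | 7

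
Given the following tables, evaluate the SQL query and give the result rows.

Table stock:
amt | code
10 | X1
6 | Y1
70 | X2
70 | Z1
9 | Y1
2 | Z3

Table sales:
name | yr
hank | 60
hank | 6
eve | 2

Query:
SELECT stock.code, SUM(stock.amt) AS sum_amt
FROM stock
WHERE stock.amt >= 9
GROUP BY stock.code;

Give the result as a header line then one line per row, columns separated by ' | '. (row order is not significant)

== RESULT ==
stock.code | sum_amt
X1 | 10
X2 | 70
Z1 | 70
Y1 | 9

Derivation:
After WHERE (4 rows):
stock.amt | stock.code
10 | X1
70 | X2
70 | Z1
9 | Y1
After GROUP BY (4 rows):
stock.code | sum_amt
X1 | 10
X2 | 70
Z1 | 70
Y1 | 9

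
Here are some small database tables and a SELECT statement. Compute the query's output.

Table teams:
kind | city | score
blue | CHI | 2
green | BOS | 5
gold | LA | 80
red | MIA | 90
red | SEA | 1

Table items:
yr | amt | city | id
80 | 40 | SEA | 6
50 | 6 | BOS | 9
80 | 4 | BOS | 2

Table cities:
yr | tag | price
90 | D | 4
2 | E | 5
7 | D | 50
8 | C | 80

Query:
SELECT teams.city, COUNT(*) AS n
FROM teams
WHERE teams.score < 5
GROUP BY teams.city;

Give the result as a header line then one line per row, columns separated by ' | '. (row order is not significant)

After WHERE (2 rows):
teams.kind | teams.city | teams.score
blue | CHI | 2
red | SEA | 1
After GROUP BY (2 rows):
teams.city | n
CHI | 1
SEA | 1

== RESULT ==
teams.city | n
CHI | 1
SEA | 1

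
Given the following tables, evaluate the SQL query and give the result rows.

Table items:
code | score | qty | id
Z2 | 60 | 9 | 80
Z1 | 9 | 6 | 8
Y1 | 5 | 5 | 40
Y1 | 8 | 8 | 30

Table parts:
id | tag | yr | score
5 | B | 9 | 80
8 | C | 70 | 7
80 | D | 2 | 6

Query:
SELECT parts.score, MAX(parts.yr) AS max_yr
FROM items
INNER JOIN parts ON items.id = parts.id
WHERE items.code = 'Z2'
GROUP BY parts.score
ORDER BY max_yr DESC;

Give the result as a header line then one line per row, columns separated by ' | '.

== RESULT ==
parts.score | max_yr
6 | 2

Derivation:
After JOIN parts (2 rows):
items.code | items.score | items.qty | items.id | parts.id | parts.tag | parts.yr | parts.score
Z2 | 60 | 9 | 80 | 80 | D | 2 | 6
Z1 | 9 | 6 | 8 | 8 | C | 70 | 7
After WHERE (1 rows):
items.code | items.score | items.qty | items.id | parts.id | parts.tag | parts.yr | parts.score
Z2 | 60 | 9 | 80 | 80 | D | 2 | 6
After GROUP BY (1 rows):
parts.score | max_yr
6 | 2
After ORDER BY (1 rows):
parts.score | max_yr
6 | 2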